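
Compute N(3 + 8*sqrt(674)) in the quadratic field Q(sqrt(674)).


N(a + b*sqrt(d)) = a^2 - d*b^2
= (3)^2 - (674)*(8)^2
= 9 - 43136
= -43127

-43127


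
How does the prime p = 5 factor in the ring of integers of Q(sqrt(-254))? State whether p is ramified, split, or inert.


K = Q(sqrt(-254)). Since d mod 4 = 2, disc(K) = -1016.
Check p | disc: -1016 mod 5 = 4.
p does not divide disc. Compute Legendre symbol (d/p):
1^((5-1)/2) mod 5 = 1
(d/p) = 1, so p splits: (p) = P*P' with e=1, f=1, g=2.
Therefore p is split.

split


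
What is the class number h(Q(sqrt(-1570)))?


K = Q(sqrt(-1570)). d mod 4 = 2, so D = disc(K) = 4d = -6280
h(K) equals the number of primitive reduced positive-definite forms (a, b, c) = a*x^2 + b*x*y + c*y^2 with b^2 - 4ac = D,
where reduced means |b| <= a <= c, with b >= 0 whenever |b| = a or a = c, and primitive means gcd(a, b, c) = 1.
Reduced forces 3a^2 <= |D| = 6280, so 1 <= a <= 45; b must have the parity of D, and c = (b^2 - D)/(4a) must be an integer >= a.
Enumerate a = 1..45, b in [-a, a]:
  a=1: (1, 0, 1570)  [1]
  a=2: (2, 0, 785)  [1]
  a=3..4: none
  a=5: (5, 0, 314)  [1]
  a=6..9: none
  a=10: (10, 0, 157)  [1]
  a=11: (11, -10, 145), (11, 10, 145)  [2]
  a=12: none
  a=13: (13, -8, 122), (13, 8, 122)  [2]
  a=14..18: none
  a=19: (19, -16, 86), (19, 16, 86)  [2]
  a=20..21: none
  a=22: (22, -12, 73), (22, 12, 73)  [2]
  a=23..25: none
  a=26: (26, -8, 61), (26, 8, 61)  [2]
  a=27..28: none
  a=29: (29, -10, 55), (29, 10, 55)  [2]
  a=30..36: none
  a=37: (37, -26, 47), (37, 26, 47)  [2]
  a=38: (38, -16, 43), (38, 16, 43)  [2]
  a=39..45: none
Total reduced forms: 1 + 1 + 1 + 1 + 2 + 2 + 2 + 2 + 2 + 2 + 2 + 2 = 20
h = 20

20


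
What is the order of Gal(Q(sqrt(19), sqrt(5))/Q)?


The 2 square roots of distinct primes are multiplicatively independent over Q,
so [K:Q] = 2^2 and Gal(K/Q) is isomorphic to (Z/2Z)^2.
|Gal| = 2^2 = 4

4


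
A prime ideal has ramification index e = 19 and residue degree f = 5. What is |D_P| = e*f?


|D_P| = e * f
= 19 * 5
= 95

95


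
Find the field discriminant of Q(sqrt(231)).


For K = Q(sqrt(d)) with d squarefree: disc(K) = d if d = 1 mod 4, and disc(K) = 4d if d = 2 or 3 mod 4.
Here d = 231, and d mod 4 = 3.
d = 3 mod 4, not 1 (O_K = Z[sqrt(d)]), so disc(K) = 4d = 4 * (231) = 924

924


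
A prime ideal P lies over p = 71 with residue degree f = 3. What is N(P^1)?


N(P^a) = p^(a*f)
= 71^(1*3)
= 71^3
= 357911

357911


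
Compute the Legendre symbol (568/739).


p = 739 is prime, so compute (568/739) with the reciprocity algorithm (Jacobi-symbol steps: pull out 2s via (2/n), flip via reciprocity, reduce):
  pull out 2: (2/739) = -1  (since 739 mod 8 = 3)
  pull out 2: (2/739) = -1  (since 739 mod 8 = 3)
  pull out 2: (2/739) = -1  (since 739 mod 8 = 3)
  reciprocity: (71/739) -> -(739/71)
  reduce: (29/71)
  reciprocity: (29/71) -> +(71/29)
  reduce: (13/29)
  reciprocity: (13/29) -> +(29/13)
  reduce: (3/13)
  reciprocity: (3/13) -> +(13/3)
  reduce: (1/3)
  (1/3) = 1
Product of signs = 1
(568/739) = 1

1


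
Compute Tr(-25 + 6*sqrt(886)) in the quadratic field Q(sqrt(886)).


Tr(a + b*sqrt(d)) = (a + b*sqrt(d)) + (a - b*sqrt(d)) = 2a
= 2 * (-25)
= -50

-50


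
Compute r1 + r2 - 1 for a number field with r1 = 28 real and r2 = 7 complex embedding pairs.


By Dirichlet's unit theorem:
rank = r1 + r2 - 1
= 28 + 7 - 1
= 34

34


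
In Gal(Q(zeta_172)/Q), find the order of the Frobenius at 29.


The Frobenius at p in Gal(Q(zeta_n)/Q) = (Z/nZ)* is the class of p, so its order is ord_172(29), the smallest k >= 1 with 29^k = 1 mod 172.
n = 172 = 2^2 * 43, phi(172) = 84; the order divides phi(n).
Divisors of 84: 1, 2, 3, 4, 6, 7, 12, 14, 21, 28, 42, 84
Repeated squaring mod 172: 29^1 = 29, 29^2 = 153, 29^4 = 17, 29^8 = 117, 29^16 = 101, 29^32 = 53, 29^64 = 57
Test divisors in increasing order:
  k=1: 29^1 = 29 mod 172
  k=2: 29^2 = 153 mod 172
  k=3: 29^3 = 153 * 29 = 137 mod 172
  k=4: 29^4 = 17 mod 172
  k=6: 29^6 = 17 * 153 = 21 mod 172
  k=7: 29^7 = 17 * 153 * 29 = 93 mod 172
  k=12: 29^12 = 117 * 17 = 97 mod 172
  k=14: 29^14 = 117 * 17 * 153 = 49 mod 172
  k=21: 29^21 = 101 * 17 * 29 = 85 mod 172
  k=28: 29^28 = 101 * 117 * 17 = 165 mod 172
  k=42: 29^42 = 53 * 117 * 153 = 1 mod 172  <- first divisor giving 1
Order = 42

42


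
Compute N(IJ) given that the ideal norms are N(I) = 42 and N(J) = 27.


N(IJ) = N(I) * N(J)
= 42 * 27
= 1134

1134


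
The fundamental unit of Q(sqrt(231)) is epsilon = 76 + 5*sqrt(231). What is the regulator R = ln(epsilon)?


epsilon = 76 + 5*sqrt(231)
= 151.9934
R = ln(151.9934)
= 5.0238

5.0238


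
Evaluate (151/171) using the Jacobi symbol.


Compute (151/171) via quadratic reciprocity:
  reciprocity: (151/171) -> -(171/151)
  reduce: (20/151)
  pull out 2: (2/151) = +1  (since 151 mod 8 = 7)
  pull out 2: (2/151) = +1  (since 151 mod 8 = 7)
  reciprocity: (5/151) -> +(151/5)
  reduce: (1/5)
  (1/5) = 1
Product of signs = -1

-1


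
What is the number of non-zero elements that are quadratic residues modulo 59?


For prime p, the number of non-zero quadratic residues is (p-1)/2.
= (59-1)/2
= 29

29


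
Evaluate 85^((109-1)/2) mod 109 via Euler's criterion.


p = 109 is prime and the exponent is (p-1)/2 = 54, so by Euler's criterion 85^54 = (85/109) = +1 or -1 mod 109.
Compute by square-and-multiply:
  54 = 32 + 16 + 4 + 2 (binary 110110)
  Repeated squaring mod 109: 85^1 = 85, 85^2 = 31, 85^4 = 89, 85^8 = 73, 85^16 = 97, 85^32 = 35
  85^54 = 85^32 * 85^16 * 85^4 * 85^2 = 35 * 97 * 89 * 31 mod 109
    35 * 97 = 3395 = 16 mod 109
    16 * 89 = 1424 = 7 mod 109
    7 * 31 = 217 = 108 mod 109
  85^54 = 108 mod 109
Result 108 = p - 1 = -1 mod 109: 85 is a quadratic non-residue mod 109. As a residue in [0, p-1] the value is 108.
85^54 mod 109 = 108

108


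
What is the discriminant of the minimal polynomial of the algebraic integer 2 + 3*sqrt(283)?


The element 2 + 3*sqrt(283) has minimal polynomial:
x^2 - 4*x - 2543
Discriminant = (-4)^2 - 4*(-2543)
= 16 + 10172
= 10188

10188


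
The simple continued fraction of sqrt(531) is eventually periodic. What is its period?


Run the CF algorithm for sqrt(531).
a_0 = floor(sqrt(531)) = 23; set m_0=0, q_0=1.
Recurrence: m' = q*a - m,  q' = (d - m'^2)/q,  a' = floor((a_0 + m')/q').
  step 1: m=23, q=2, a=23
  step 2: m=23, q=1, a=46
a_2 = 2*a_0 = 46, so the period closes here.
sqrt(531) = [23; 23, 46]
Period length = 2

2


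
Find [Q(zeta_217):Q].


The degree equals Euler's totient phi(217).
217 = 7 * 31
phi(217) = 180

180


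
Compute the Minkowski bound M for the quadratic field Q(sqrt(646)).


d = 646, d mod 4 = 2, so disc(K) = 4d = 2584; |disc(K)| = 2584
Real quadratic field, so n = 2, s = r2 = 0, r1 = 2
M = (n!/n^n) * (4/pi)^s * sqrt(|disc(K)|) = (2!/2^2) * (4/pi)^0 * sqrt(2584)
= 0.5 * 1.000000 * 50.833060
= 25.4165

25.4165


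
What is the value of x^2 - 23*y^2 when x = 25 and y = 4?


x^2 - d*y^2
= 25^2 - 23*4^2
= 625 - 368
= 257

257


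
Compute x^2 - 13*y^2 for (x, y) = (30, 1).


x^2 - d*y^2
= 30^2 - 13*1^2
= 900 - 13
= 887

887


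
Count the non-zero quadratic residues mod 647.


For prime p, the number of non-zero quadratic residues is (p-1)/2.
= (647-1)/2
= 323

323


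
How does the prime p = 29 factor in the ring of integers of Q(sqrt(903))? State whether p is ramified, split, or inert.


K = Q(sqrt(903)). Since d mod 4 = 3, disc(K) = 3612.
Check p | disc: 3612 mod 29 = 16.
p does not divide disc. Compute Legendre symbol (d/p):
4^((29-1)/2) mod 29 = 1
(d/p) = 1, so p splits: (p) = P*P' with e=1, f=1, g=2.
Therefore p is split.

split


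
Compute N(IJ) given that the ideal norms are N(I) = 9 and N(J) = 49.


N(IJ) = N(I) * N(J)
= 9 * 49
= 441

441


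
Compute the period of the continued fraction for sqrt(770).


Run the CF algorithm for sqrt(770).
a_0 = floor(sqrt(770)) = 27; set m_0=0, q_0=1.
Recurrence: m' = q*a - m,  q' = (d - m'^2)/q,  a' = floor((a_0 + m')/q').
  step 1: m=27, q=41, a=1
  step 2: m=14, q=14, a=2
  step 3: m=14, q=41, a=1
  step 4: m=27, q=1, a=54
a_4 = 2*a_0 = 54, so the period closes here.
sqrt(770) = [27; 1, 2, 1, 54]
Period length = 4

4


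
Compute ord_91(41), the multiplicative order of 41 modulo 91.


We want ord_91(41), the smallest k >= 1 with 41^k = 1 mod 91.
n = 91 = 7 * 13, phi(91) = 72; the order divides phi(n).
Divisors of 72: 1, 2, 3, 4, 6, 8, 9, 12, 18, 24, 36, 72
Repeated squaring mod 91: 41^1 = 41, 41^2 = 43, 41^4 = 29, 41^8 = 22, 41^16 = 29, 41^32 = 22, 41^64 = 29
Test divisors in increasing order:
  k=1: 41^1 = 41 mod 91
  k=2: 41^2 = 43 mod 91
  k=3: 41^3 = 43 * 41 = 34 mod 91
  k=4: 41^4 = 29 mod 91
  k=6: 41^6 = 29 * 43 = 64 mod 91
  k=8: 41^8 = 22 mod 91
  k=9: 41^9 = 22 * 41 = 83 mod 91
  k=12: 41^12 = 22 * 29 = 1 mod 91  <- first divisor giving 1
Order = 12

12


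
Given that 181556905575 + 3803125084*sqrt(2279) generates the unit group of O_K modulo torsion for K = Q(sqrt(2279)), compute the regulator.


epsilon = 181556905575 + 3803125084*sqrt(2279)
= 3.6311e+11
R = ln(3.6311e+11)
= 26.6180

26.6180


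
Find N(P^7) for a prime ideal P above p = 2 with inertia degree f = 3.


N(P^a) = p^(a*f)
= 2^(7*3)
= 2^21
= 2097152

2097152


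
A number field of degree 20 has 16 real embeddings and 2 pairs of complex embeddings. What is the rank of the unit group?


By Dirichlet's unit theorem:
rank = r1 + r2 - 1
= 16 + 2 - 1
= 17

17


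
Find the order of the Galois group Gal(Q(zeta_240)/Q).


|Gal(Q(zeta_240)/Q)| = phi(240)
= 64

64


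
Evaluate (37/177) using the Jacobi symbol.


Compute (37/177) via quadratic reciprocity:
  reciprocity: (37/177) -> +(177/37)
  reduce: (29/37)
  reciprocity: (29/37) -> +(37/29)
  reduce: (8/29)
  pull out 2: (2/29) = -1  (since 29 mod 8 = 5)
  pull out 2: (2/29) = -1  (since 29 mod 8 = 5)
  pull out 2: (2/29) = -1  (since 29 mod 8 = 5)
  (1/29) = 1
Product of signs = -1

-1


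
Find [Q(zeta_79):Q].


The degree equals Euler's totient phi(79).
79 = 79
phi(79) = 78

78


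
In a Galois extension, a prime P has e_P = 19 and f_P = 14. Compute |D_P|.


|D_P| = e * f
= 19 * 14
= 266

266


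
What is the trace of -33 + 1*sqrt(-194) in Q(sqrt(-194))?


Tr(a + b*sqrt(d)) = (a + b*sqrt(d)) + (a - b*sqrt(d)) = 2a
= 2 * (-33)
= -66

-66


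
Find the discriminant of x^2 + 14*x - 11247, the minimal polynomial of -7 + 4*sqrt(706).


The element -7 + 4*sqrt(706) has minimal polynomial:
x^2 + 14*x - 11247
Discriminant = (14)^2 - 4*(-11247)
= 196 + 44988
= 45184

45184


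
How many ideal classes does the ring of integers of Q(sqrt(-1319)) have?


K = Q(sqrt(-1319)). d mod 4 = 1, so D = disc(K) = d = -1319
h(K) equals the number of primitive reduced positive-definite forms (a, b, c) = a*x^2 + b*x*y + c*y^2 with b^2 - 4ac = D,
where reduced means |b| <= a <= c, with b >= 0 whenever |b| = a or a = c, and primitive means gcd(a, b, c) = 1.
Reduced forces 3a^2 <= |D| = 1319, so 1 <= a <= 20; b must have the parity of D, and c = (b^2 - D)/(4a) must be an integer >= a.
Enumerate a = 1..20, b in [-a, a]:
  a=1: (1, 1, 330)  [1]
  a=2: (2, -1, 165), (2, 1, 165)  [2]
  a=3: (3, -1, 110), (3, 1, 110)  [2]
  a=4: (4, -3, 83), (4, 3, 83)  [2]
  a=5: (5, -1, 66), (5, 1, 66)  [2]
  a=6: (6, -5, 56), (6, -1, 55), (6, 1, 55), (6, 5, 56)  [4]
  a=7: (7, -5, 48), (7, 5, 48)  [2]
  a=8: (8, -5, 42), (8, 5, 42)  [2]
  a=9: (9, -7, 38), (9, 7, 38)  [2]
  a=10: (10, -9, 35), (10, -1, 33), (10, 1, 33), (10, 9, 35)  [4]
  a=11: (11, -1, 30), (11, 1, 30)  [2]
  a=12: (12, -11, 30), (12, -5, 28), (12, 5, 28), (12, 11, 30)  [4]
  a=13: none
  a=14: (14, -9, 25), (14, -5, 24), (14, 5, 24), (14, 9, 25)  [4]
  a=15: (15, -11, 24), (15, -1, 22), (15, 1, 22), (15, 11, 24)  [4]
  a=16: (16, -5, 21), (16, 5, 21)  [2]
  a=17: none
  a=18: (18, -11, 20), (18, -7, 19), (18, 7, 19), (18, 11, 20)  [4]
  a=19: none
  a=20: (20, -19, 21), (20, 19, 21)  [2]
Total reduced forms: 1 + 2 + 2 + 2 + 2 + 4 + 2 + 2 + 2 + 4 + 2 + 4 + 4 + 4 + 2 + 4 + 2 = 45
h = 45

45


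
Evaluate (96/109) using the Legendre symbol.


p = 109 is prime, so compute (96/109) with the reciprocity algorithm (Jacobi-symbol steps: pull out 2s via (2/n), flip via reciprocity, reduce):
  pull out 2: (2/109) = -1  (since 109 mod 8 = 5)
  pull out 2: (2/109) = -1  (since 109 mod 8 = 5)
  pull out 2: (2/109) = -1  (since 109 mod 8 = 5)
  pull out 2: (2/109) = -1  (since 109 mod 8 = 5)
  pull out 2: (2/109) = -1  (since 109 mod 8 = 5)
  reciprocity: (3/109) -> +(109/3)
  reduce: (1/3)
  (1/3) = 1
Product of signs = -1
(96/109) = -1

-1


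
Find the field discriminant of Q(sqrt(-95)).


For K = Q(sqrt(d)) with d squarefree: disc(K) = d if d = 1 mod 4, and disc(K) = 4d if d = 2 or 3 mod 4.
Here d = -95, and d mod 4 = 1.
d = 1 mod 4 (O_K = Z[(1+sqrt(d))/2]), so disc(K) = d = -95

-95


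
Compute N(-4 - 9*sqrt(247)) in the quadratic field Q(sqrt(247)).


N(a + b*sqrt(d)) = a^2 - d*b^2
= (-4)^2 - (247)*(-9)^2
= 16 - 20007
= -19991

-19991


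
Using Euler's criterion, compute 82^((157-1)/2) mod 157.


p = 157 is prime and the exponent is (p-1)/2 = 78, so by Euler's criterion 82^78 = (82/157) = +1 or -1 mod 157.
Compute by square-and-multiply:
  78 = 64 + 8 + 4 + 2 (binary 1001110)
  Repeated squaring mod 157: 82^1 = 82, 82^2 = 130, 82^4 = 101, 82^8 = 153, 82^16 = 16, 82^32 = 99, 82^64 = 67
  82^78 = 82^64 * 82^8 * 82^4 * 82^2 = 67 * 153 * 101 * 130 mod 157
    67 * 153 = 10251 = 46 mod 157
    46 * 101 = 4646 = 93 mod 157
    93 * 130 = 12090 = 1 mod 157
  82^78 = 1 mod 157
Result 1: 82 is a quadratic residue mod 157.
82^78 mod 157 = 1

1


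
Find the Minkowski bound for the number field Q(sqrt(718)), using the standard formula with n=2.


d = 718, d mod 4 = 2, so disc(K) = 4d = 2872; |disc(K)| = 2872
Real quadratic field, so n = 2, s = r2 = 0, r1 = 2
M = (n!/n^n) * (4/pi)^s * sqrt(|disc(K)|) = (2!/2^2) * (4/pi)^0 * sqrt(2872)
= 0.5 * 1.000000 * 53.591044
= 26.7955

26.7955


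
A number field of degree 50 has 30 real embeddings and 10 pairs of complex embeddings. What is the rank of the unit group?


By Dirichlet's unit theorem:
rank = r1 + r2 - 1
= 30 + 10 - 1
= 39

39


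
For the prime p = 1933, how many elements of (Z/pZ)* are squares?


For prime p, the number of non-zero quadratic residues is (p-1)/2.
= (1933-1)/2
= 966

966


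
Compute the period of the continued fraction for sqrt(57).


Run the CF algorithm for sqrt(57).
a_0 = floor(sqrt(57)) = 7; set m_0=0, q_0=1.
Recurrence: m' = q*a - m,  q' = (d - m'^2)/q,  a' = floor((a_0 + m')/q').
  step 1: m=7, q=8, a=1
  step 2: m=1, q=7, a=1
  step 3: m=6, q=3, a=4
  step 4: m=6, q=7, a=1
  step 5: m=1, q=8, a=1
  step 6: m=7, q=1, a=14
a_6 = 2*a_0 = 14, so the period closes here.
sqrt(57) = [7; 1, 1, 4, 1, 1, 14]
Period length = 6

6


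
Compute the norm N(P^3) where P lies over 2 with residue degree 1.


N(P^a) = p^(a*f)
= 2^(3*1)
= 2^3
= 8

8


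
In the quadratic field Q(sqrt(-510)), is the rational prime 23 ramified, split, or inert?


K = Q(sqrt(-510)). Since d mod 4 = 2, disc(K) = -2040.
Check p | disc: -2040 mod 23 = 7.
p does not divide disc. Compute Legendre symbol (d/p):
19^((23-1)/2) mod 23 = -1
(d/p) = -1, so p is inert: (p) stays prime with e=1, f=2, g=1.
Therefore p is inert.

inert


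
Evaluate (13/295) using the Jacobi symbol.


Compute (13/295) via quadratic reciprocity:
  reciprocity: (13/295) -> +(295/13)
  reduce: (9/13)
  reciprocity: (9/13) -> +(13/9)
  reduce: (4/9)
  pull out 2: (2/9) = +1  (since 9 mod 8 = 1)
  pull out 2: (2/9) = +1  (since 9 mod 8 = 1)
  (1/9) = 1
Product of signs = 1

1


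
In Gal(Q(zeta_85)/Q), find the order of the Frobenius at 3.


The Frobenius at p in Gal(Q(zeta_n)/Q) = (Z/nZ)* is the class of p, so its order is ord_85(3), the smallest k >= 1 with 3^k = 1 mod 85.
n = 85 = 5 * 17, phi(85) = 64; the order divides phi(n).
Divisors of 64: 1, 2, 4, 8, 16, 32, 64
Repeated squaring mod 85: 3^1 = 3, 3^2 = 9, 3^4 = 81, 3^8 = 16, 3^16 = 1, 3^32 = 1, 3^64 = 1
Test divisors in increasing order:
  k=1: 3^1 = 3 mod 85
  k=2: 3^2 = 9 mod 85
  k=4: 3^4 = 81 mod 85
  k=8: 3^8 = 16 mod 85
  k=16: 3^16 = 1 mod 85  <- first divisor giving 1
Order = 16

16


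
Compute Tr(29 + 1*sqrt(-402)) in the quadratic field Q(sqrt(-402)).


Tr(a + b*sqrt(d)) = (a + b*sqrt(d)) + (a - b*sqrt(d)) = 2a
= 2 * (29)
= 58

58


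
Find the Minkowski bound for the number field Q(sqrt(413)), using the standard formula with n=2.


d = 413, d mod 4 = 1, so disc(K) = d = 413; |disc(K)| = 413
Real quadratic field, so n = 2, s = r2 = 0, r1 = 2
M = (n!/n^n) * (4/pi)^s * sqrt(|disc(K)|) = (2!/2^2) * (4/pi)^0 * sqrt(413)
= 0.5 * 1.000000 * 20.322401
= 10.1612

10.1612


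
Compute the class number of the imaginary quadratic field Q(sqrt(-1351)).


K = Q(sqrt(-1351)). d mod 4 = 1, so D = disc(K) = d = -1351
h(K) equals the number of primitive reduced positive-definite forms (a, b, c) = a*x^2 + b*x*y + c*y^2 with b^2 - 4ac = D,
where reduced means |b| <= a <= c, with b >= 0 whenever |b| = a or a = c, and primitive means gcd(a, b, c) = 1.
Reduced forces 3a^2 <= |D| = 1351, so 1 <= a <= 21; b must have the parity of D, and c = (b^2 - D)/(4a) must be an integer >= a.
Enumerate a = 1..21, b in [-a, a]:
  a=1: (1, 1, 338)  [1]
  a=2: (2, -1, 169), (2, 1, 169)  [2]
  a=3: none
  a=4: (4, -3, 85), (4, 3, 85)  [2]
  a=5: (5, -3, 68), (5, 3, 68)  [2]
  a=6: none
  a=7: (7, 7, 50)  [1]
  a=8: (8, -5, 43), (8, 5, 43)  [2]
  a=9: none
  a=10: (10, -7, 35), (10, -3, 34), (10, 3, 34), (10, 7, 35)  [4]
  a=11..12: none
  a=13: (13, -1, 26), (13, 1, 26)  [2]
  a=14: (14, -7, 25), (14, 7, 25)  [2]
  a=15: none
  a=16: (16, -11, 23), (16, 11, 23)  [2]
  a=17: (17, -3, 20), (17, 3, 20)  [2]
  a=18: none
  a=19: (19, -13, 20), (19, 13, 20)  [2]
  a=20..21: none
Total reduced forms: 1 + 2 + 2 + 2 + 1 + 2 + 4 + 2 + 2 + 2 + 2 + 2 = 24
h = 24

24


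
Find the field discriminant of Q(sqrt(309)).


For K = Q(sqrt(d)) with d squarefree: disc(K) = d if d = 1 mod 4, and disc(K) = 4d if d = 2 or 3 mod 4.
Here d = 309, and d mod 4 = 1.
d = 1 mod 4 (O_K = Z[(1+sqrt(d))/2]), so disc(K) = d = 309

309


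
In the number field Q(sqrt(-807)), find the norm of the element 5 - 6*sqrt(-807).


N(a + b*sqrt(d)) = a^2 - d*b^2
= (5)^2 - (-807)*(-6)^2
= 25 + 29052
= 29077

29077


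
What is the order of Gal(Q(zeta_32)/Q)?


|Gal(Q(zeta_32)/Q)| = phi(32)
= 16

16


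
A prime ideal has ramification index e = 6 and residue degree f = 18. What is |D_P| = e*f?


|D_P| = e * f
= 6 * 18
= 108

108


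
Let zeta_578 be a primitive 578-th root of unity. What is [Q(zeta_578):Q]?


The degree equals Euler's totient phi(578).
578 = 2 * 17^2
phi(578) = 272

272


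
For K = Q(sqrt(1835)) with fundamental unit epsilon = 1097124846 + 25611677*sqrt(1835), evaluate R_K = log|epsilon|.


epsilon = 1097124846 + 25611677*sqrt(1835)
= 2.1942e+09
R = ln(2.1942e+09)
= 21.5091

21.5091


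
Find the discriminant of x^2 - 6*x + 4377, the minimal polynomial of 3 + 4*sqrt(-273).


The element 3 + 4*sqrt(-273) has minimal polynomial:
x^2 - 6*x + 4377
Discriminant = (-6)^2 - 4*(4377)
= 36 - 17508
= -17472

-17472


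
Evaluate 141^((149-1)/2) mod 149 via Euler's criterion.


p = 149 is prime and the exponent is (p-1)/2 = 74, so by Euler's criterion 141^74 = (141/149) = +1 or -1 mod 149.
Compute by square-and-multiply:
  74 = 64 + 8 + 2 (binary 1001010)
  Repeated squaring mod 149: 141^1 = 141, 141^2 = 64, 141^4 = 73, 141^8 = 114, 141^16 = 33, 141^32 = 46, 141^64 = 30
  141^74 = 141^64 * 141^8 * 141^2 = 30 * 114 * 64 mod 149
    30 * 114 = 3420 = 142 mod 149
    142 * 64 = 9088 = 148 mod 149
  141^74 = 148 mod 149
Result 148 = p - 1 = -1 mod 149: 141 is a quadratic non-residue mod 149. As a residue in [0, p-1] the value is 148.
141^74 mod 149 = 148

148


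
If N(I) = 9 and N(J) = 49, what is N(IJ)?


N(IJ) = N(I) * N(J)
= 9 * 49
= 441

441


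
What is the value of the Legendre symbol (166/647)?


p = 647 is prime, so compute (166/647) with the reciprocity algorithm (Jacobi-symbol steps: pull out 2s via (2/n), flip via reciprocity, reduce):
  pull out 2: (2/647) = +1  (since 647 mod 8 = 7)
  reciprocity: (83/647) -> -(647/83)
  reduce: (66/83)
  pull out 2: (2/83) = -1  (since 83 mod 8 = 3)
  reciprocity: (33/83) -> +(83/33)
  reduce: (17/33)
  reciprocity: (17/33) -> +(33/17)
  reduce: (16/17)
  pull out 2: (2/17) = +1  (since 17 mod 8 = 1)
  pull out 2: (2/17) = +1  (since 17 mod 8 = 1)
  pull out 2: (2/17) = +1  (since 17 mod 8 = 1)
  pull out 2: (2/17) = +1  (since 17 mod 8 = 1)
  (1/17) = 1
Product of signs = 1
(166/647) = 1

1


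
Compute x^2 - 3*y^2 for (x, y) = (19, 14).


x^2 - d*y^2
= 19^2 - 3*14^2
= 361 - 588
= -227

-227


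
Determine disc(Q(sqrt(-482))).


For K = Q(sqrt(d)) with d squarefree: disc(K) = d if d = 1 mod 4, and disc(K) = 4d if d = 2 or 3 mod 4.
Here d = -482, and d mod 4 = 2.
d = 2 mod 4, not 1 (O_K = Z[sqrt(d)]), so disc(K) = 4d = 4 * (-482) = -1928

-1928


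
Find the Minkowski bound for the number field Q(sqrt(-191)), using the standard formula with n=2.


d = -191, d mod 4 = 1, so disc(K) = d = -191; |disc(K)| = 191
Imaginary quadratic field, so n = 2, s = r2 = 1, r1 = 0
M = (n!/n^n) * (4/pi)^s * sqrt(|disc(K)|) = (2!/2^2) * (4/pi)^1 * sqrt(191)
= 0.5 * 1.273240 * 13.820275
= 8.7983

8.7983


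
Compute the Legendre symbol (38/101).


p = 101 is prime, so compute (38/101) with the reciprocity algorithm (Jacobi-symbol steps: pull out 2s via (2/n), flip via reciprocity, reduce):
  pull out 2: (2/101) = -1  (since 101 mod 8 = 5)
  reciprocity: (19/101) -> +(101/19)
  reduce: (6/19)
  pull out 2: (2/19) = -1  (since 19 mod 8 = 3)
  reciprocity: (3/19) -> -(19/3)
  reduce: (1/3)
  (1/3) = 1
Product of signs = -1
(38/101) = -1

-1


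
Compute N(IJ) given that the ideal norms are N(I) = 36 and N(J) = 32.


N(IJ) = N(I) * N(J)
= 36 * 32
= 1152

1152


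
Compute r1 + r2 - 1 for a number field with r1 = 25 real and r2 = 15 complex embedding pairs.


By Dirichlet's unit theorem:
rank = r1 + r2 - 1
= 25 + 15 - 1
= 39

39


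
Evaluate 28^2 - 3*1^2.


x^2 - d*y^2
= 28^2 - 3*1^2
= 784 - 3
= 781

781


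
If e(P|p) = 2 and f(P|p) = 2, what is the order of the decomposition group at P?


|D_P| = e * f
= 2 * 2
= 4

4


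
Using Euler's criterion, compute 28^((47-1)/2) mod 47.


p = 47 is prime and the exponent is (p-1)/2 = 23, so by Euler's criterion 28^23 = (28/47) = +1 or -1 mod 47.
Compute by square-and-multiply:
  23 = 16 + 4 + 2 + 1 (binary 10111)
  Repeated squaring mod 47: 28^1 = 28, 28^2 = 32, 28^4 = 37, 28^8 = 6, 28^16 = 36
  28^23 = 28^16 * 28^4 * 28^2 * 28^1 = 36 * 37 * 32 * 28 mod 47
    36 * 37 = 1332 = 16 mod 47
    16 * 32 = 512 = 42 mod 47
    42 * 28 = 1176 = 1 mod 47
  28^23 = 1 mod 47
Result 1: 28 is a quadratic residue mod 47.
28^23 mod 47 = 1

1


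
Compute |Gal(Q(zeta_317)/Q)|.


|Gal(Q(zeta_317)/Q)| = phi(317)
= 316

316


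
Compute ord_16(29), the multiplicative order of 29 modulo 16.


We want ord_16(29), the smallest k >= 1 with 29^k = 1 mod 16.
n = 16 = 2^4, phi(16) = 8; the order divides phi(n).
Divisors of 8: 1, 2, 4, 8
Repeated squaring mod 16: 29^1 = 13, 29^2 = 9, 29^4 = 1, 29^8 = 1
Test divisors in increasing order:
  k=1: 29^1 = 13 mod 16
  k=2: 29^2 = 9 mod 16
  k=4: 29^4 = 1 mod 16  <- first divisor giving 1
Order = 4

4


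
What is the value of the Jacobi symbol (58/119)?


Compute (58/119) via quadratic reciprocity:
  pull out 2: (2/119) = +1  (since 119 mod 8 = 7)
  reciprocity: (29/119) -> +(119/29)
  reduce: (3/29)
  reciprocity: (3/29) -> +(29/3)
  reduce: (2/3)
  pull out 2: (2/3) = -1  (since 3 mod 8 = 3)
  (1/3) = 1
Product of signs = -1

-1


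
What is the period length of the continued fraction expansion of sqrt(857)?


Run the CF algorithm for sqrt(857).
a_0 = floor(sqrt(857)) = 29; set m_0=0, q_0=1.
Recurrence: m' = q*a - m,  q' = (d - m'^2)/q,  a' = floor((a_0 + m')/q').
  step 1: m=29, q=16, a=3
  step 2: m=19, q=31, a=1
  step 3: m=12, q=23, a=1
  step 4: m=11, q=32, a=1
  step 5: m=21, q=13, a=3
  step 6: m=18, q=41, a=1
  step 7: m=23, q=8, a=6
  step 8: m=25, q=29, a=1
  step 9: m=4, q=29, a=1
  step 10: m=25, q=8, a=6
  step 11: m=23, q=41, a=1
  step 12: m=18, q=13, a=3
  step 13: m=21, q=32, a=1
  step 14: m=11, q=23, a=1
  step 15: m=12, q=31, a=1
  step 16: m=19, q=16, a=3
  step 17: m=29, q=1, a=58
a_17 = 2*a_0 = 58, so the period closes here.
sqrt(857) = [29; 3, 1, 1, 1, 3, 1, 6, 1, 1, 6, 1, 3, 1, 1, 1, 3, 58]
Period length = 17

17


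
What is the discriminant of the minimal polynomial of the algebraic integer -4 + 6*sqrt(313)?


The element -4 + 6*sqrt(313) has minimal polynomial:
x^2 + 8*x - 11252
Discriminant = (8)^2 - 4*(-11252)
= 64 + 45008
= 45072

45072


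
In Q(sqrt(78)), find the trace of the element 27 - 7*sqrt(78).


Tr(a + b*sqrt(d)) = (a + b*sqrt(d)) + (a - b*sqrt(d)) = 2a
= 2 * (27)
= 54

54


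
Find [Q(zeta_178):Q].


The degree equals Euler's totient phi(178).
178 = 2 * 89
phi(178) = 88

88


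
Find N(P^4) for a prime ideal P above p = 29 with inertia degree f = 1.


N(P^a) = p^(a*f)
= 29^(4*1)
= 29^4
= 707281

707281


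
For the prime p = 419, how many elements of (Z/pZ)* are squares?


For prime p, the number of non-zero quadratic residues is (p-1)/2.
= (419-1)/2
= 209

209


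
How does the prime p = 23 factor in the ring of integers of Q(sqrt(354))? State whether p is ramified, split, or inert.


K = Q(sqrt(354)). Since d mod 4 = 2, disc(K) = 1416.
Check p | disc: 1416 mod 23 = 13.
p does not divide disc. Compute Legendre symbol (d/p):
9^((23-1)/2) mod 23 = 1
(d/p) = 1, so p splits: (p) = P*P' with e=1, f=1, g=2.
Therefore p is split.

split


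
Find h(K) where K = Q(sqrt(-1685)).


K = Q(sqrt(-1685)). d mod 4 = 3, so D = disc(K) = 4d = -6740
h(K) equals the number of primitive reduced positive-definite forms (a, b, c) = a*x^2 + b*x*y + c*y^2 with b^2 - 4ac = D,
where reduced means |b| <= a <= c, with b >= 0 whenever |b| = a or a = c, and primitive means gcd(a, b, c) = 1.
Reduced forces 3a^2 <= |D| = 6740, so 1 <= a <= 47; b must have the parity of D, and c = (b^2 - D)/(4a) must be an integer >= a.
Enumerate a = 1..47, b in [-a, a]:
  a=1: (1, 0, 1685)  [1]
  a=2: (2, 2, 843)  [1]
  a=3: (3, -2, 562), (3, 2, 562)  [2]
  a=4: none
  a=5: (5, 0, 337)  [1]
  a=6: (6, -2, 281), (6, 2, 281)  [2]
  a=7: (7, -6, 242), (7, 6, 242)  [2]
  a=8: none
  a=9: (9, -8, 189), (9, 8, 189)  [2]
  a=10: (10, 10, 171)  [1]
  a=11: (11, -6, 154), (11, 6, 154)  [2]
  a=12..13: none
  a=14: (14, -6, 121), (14, 6, 121)  [2]
  a=15: (15, -10, 114), (15, 10, 114)  [2]
  a=16: none
  a=17: (17, -14, 102), (17, 14, 102)  [2]
  a=18: (18, -10, 95), (18, 10, 95)  [2]
  a=19: (19, -10, 90), (19, 10, 90)  [2]
  a=20: none
  a=21: (21, -20, 85), (21, -8, 81), (21, 8, 81), (21, 20, 85)  [4]
  a=22: (22, -6, 77), (22, 6, 77)  [2]
  a=23..26: none
  a=27: (27, -8, 63), (27, 8, 63)  [2]
  a=28..29: none
  a=30: (30, -10, 57), (30, 10, 57)  [2]
  a=31: (31, -24, 59), (31, 24, 59)  [2]
  a=32: none
  a=33: (33, -28, 57), (33, -16, 53), (33, 16, 53), (33, 28, 57)  [4]
  a=34: (34, -14, 51), (34, 14, 51)  [2]
  a=35: (35, -20, 51), (35, 20, 51)  [2]
  a=36..37: none
  a=38: (38, -10, 45), (38, 10, 45)  [2]
  a=39..40: none
  a=41: (41, -36, 49), (41, 36, 49)  [2]
  a=42: (42, -34, 47), (42, -22, 43), (42, 22, 43), (42, 34, 47)  [4]
  a=43..47: none
Total reduced forms: 1 + 1 + 2 + 1 + 2 + 2 + 2 + 1 + 2 + 2 + 2 + 2 + 2 + 2 + 4 + 2 + 2 + 2 + 2 + 4 + 2 + 2 + 2 + 2 + 4 = 52
h = 52

52


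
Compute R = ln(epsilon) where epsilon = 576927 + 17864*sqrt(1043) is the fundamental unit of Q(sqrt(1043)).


epsilon = 576927 + 17864*sqrt(1043)
= 1.1539e+06
R = ln(1.1539e+06)
= 13.9586

13.9586


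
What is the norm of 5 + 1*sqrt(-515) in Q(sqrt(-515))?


N(a + b*sqrt(d)) = a^2 - d*b^2
= (5)^2 - (-515)*(1)^2
= 25 + 515
= 540

540


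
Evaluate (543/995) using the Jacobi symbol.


Compute (543/995) via quadratic reciprocity:
  reciprocity: (543/995) -> -(995/543)
  reduce: (452/543)
  pull out 2: (2/543) = +1  (since 543 mod 8 = 7)
  pull out 2: (2/543) = +1  (since 543 mod 8 = 7)
  reciprocity: (113/543) -> +(543/113)
  reduce: (91/113)
  reciprocity: (91/113) -> +(113/91)
  reduce: (22/91)
  pull out 2: (2/91) = -1  (since 91 mod 8 = 3)
  reciprocity: (11/91) -> -(91/11)
  reduce: (3/11)
  reciprocity: (3/11) -> -(11/3)
  reduce: (2/3)
  pull out 2: (2/3) = -1  (since 3 mod 8 = 3)
  (1/3) = 1
Product of signs = -1

-1


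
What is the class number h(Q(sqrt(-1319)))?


K = Q(sqrt(-1319)). d mod 4 = 1, so D = disc(K) = d = -1319
h(K) equals the number of primitive reduced positive-definite forms (a, b, c) = a*x^2 + b*x*y + c*y^2 with b^2 - 4ac = D,
where reduced means |b| <= a <= c, with b >= 0 whenever |b| = a or a = c, and primitive means gcd(a, b, c) = 1.
Reduced forces 3a^2 <= |D| = 1319, so 1 <= a <= 20; b must have the parity of D, and c = (b^2 - D)/(4a) must be an integer >= a.
Enumerate a = 1..20, b in [-a, a]:
  a=1: (1, 1, 330)  [1]
  a=2: (2, -1, 165), (2, 1, 165)  [2]
  a=3: (3, -1, 110), (3, 1, 110)  [2]
  a=4: (4, -3, 83), (4, 3, 83)  [2]
  a=5: (5, -1, 66), (5, 1, 66)  [2]
  a=6: (6, -5, 56), (6, -1, 55), (6, 1, 55), (6, 5, 56)  [4]
  a=7: (7, -5, 48), (7, 5, 48)  [2]
  a=8: (8, -5, 42), (8, 5, 42)  [2]
  a=9: (9, -7, 38), (9, 7, 38)  [2]
  a=10: (10, -9, 35), (10, -1, 33), (10, 1, 33), (10, 9, 35)  [4]
  a=11: (11, -1, 30), (11, 1, 30)  [2]
  a=12: (12, -11, 30), (12, -5, 28), (12, 5, 28), (12, 11, 30)  [4]
  a=13: none
  a=14: (14, -9, 25), (14, -5, 24), (14, 5, 24), (14, 9, 25)  [4]
  a=15: (15, -11, 24), (15, -1, 22), (15, 1, 22), (15, 11, 24)  [4]
  a=16: (16, -5, 21), (16, 5, 21)  [2]
  a=17: none
  a=18: (18, -11, 20), (18, -7, 19), (18, 7, 19), (18, 11, 20)  [4]
  a=19: none
  a=20: (20, -19, 21), (20, 19, 21)  [2]
Total reduced forms: 1 + 2 + 2 + 2 + 2 + 4 + 2 + 2 + 2 + 4 + 2 + 4 + 4 + 4 + 2 + 4 + 2 = 45
h = 45

45


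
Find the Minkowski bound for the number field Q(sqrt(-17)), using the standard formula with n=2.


d = -17, d mod 4 = 3, so disc(K) = 4d = -68; |disc(K)| = 68
Imaginary quadratic field, so n = 2, s = r2 = 1, r1 = 0
M = (n!/n^n) * (4/pi)^s * sqrt(|disc(K)|) = (2!/2^2) * (4/pi)^1 * sqrt(68)
= 0.5 * 1.273240 * 8.246211
= 5.2497

5.2497


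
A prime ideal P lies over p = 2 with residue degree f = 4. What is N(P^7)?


N(P^a) = p^(a*f)
= 2^(7*4)
= 2^28
= 268435456

268435456


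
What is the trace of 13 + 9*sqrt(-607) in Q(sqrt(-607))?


Tr(a + b*sqrt(d)) = (a + b*sqrt(d)) + (a - b*sqrt(d)) = 2a
= 2 * (13)
= 26

26


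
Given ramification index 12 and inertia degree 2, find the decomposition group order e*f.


|D_P| = e * f
= 12 * 2
= 24

24


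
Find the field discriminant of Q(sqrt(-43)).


For K = Q(sqrt(d)) with d squarefree: disc(K) = d if d = 1 mod 4, and disc(K) = 4d if d = 2 or 3 mod 4.
Here d = -43, and d mod 4 = 1.
d = 1 mod 4 (O_K = Z[(1+sqrt(d))/2]), so disc(K) = d = -43

-43


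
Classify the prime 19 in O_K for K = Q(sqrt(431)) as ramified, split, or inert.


K = Q(sqrt(431)). Since d mod 4 = 3, disc(K) = 1724.
Check p | disc: 1724 mod 19 = 14.
p does not divide disc. Compute Legendre symbol (d/p):
13^((19-1)/2) mod 19 = -1
(d/p) = -1, so p is inert: (p) stays prime with e=1, f=2, g=1.
Therefore p is inert.

inert


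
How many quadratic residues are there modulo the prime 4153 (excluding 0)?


For prime p, the number of non-zero quadratic residues is (p-1)/2.
= (4153-1)/2
= 2076

2076


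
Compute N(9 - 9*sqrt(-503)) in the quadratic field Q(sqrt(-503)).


N(a + b*sqrt(d)) = a^2 - d*b^2
= (9)^2 - (-503)*(-9)^2
= 81 + 40743
= 40824

40824


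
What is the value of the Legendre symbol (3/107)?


p = 107 is prime, so compute (3/107) with the reciprocity algorithm (Jacobi-symbol steps: pull out 2s via (2/n), flip via reciprocity, reduce):
  reciprocity: (3/107) -> -(107/3)
  reduce: (2/3)
  pull out 2: (2/3) = -1  (since 3 mod 8 = 3)
  (1/3) = 1
Product of signs = 1
(3/107) = 1

1


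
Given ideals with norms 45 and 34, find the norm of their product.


N(IJ) = N(I) * N(J)
= 45 * 34
= 1530

1530


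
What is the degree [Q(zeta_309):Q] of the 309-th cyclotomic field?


The degree equals Euler's totient phi(309).
309 = 3 * 103
phi(309) = 204

204


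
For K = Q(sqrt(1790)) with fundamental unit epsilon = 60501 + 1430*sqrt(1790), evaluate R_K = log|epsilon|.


epsilon = 60501 + 1430*sqrt(1790)
= 121002.0000
R = ln(121002.0000)
= 11.7036

11.7036


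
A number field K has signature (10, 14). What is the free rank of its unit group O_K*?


By Dirichlet's unit theorem:
rank = r1 + r2 - 1
= 10 + 14 - 1
= 23

23


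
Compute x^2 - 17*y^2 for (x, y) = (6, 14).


x^2 - d*y^2
= 6^2 - 17*14^2
= 36 - 3332
= -3296

-3296


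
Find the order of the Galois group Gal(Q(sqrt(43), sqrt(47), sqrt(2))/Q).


The 3 square roots of distinct primes are multiplicatively independent over Q,
so [K:Q] = 2^3 and Gal(K/Q) is isomorphic to (Z/2Z)^3.
|Gal| = 2^3 = 8

8


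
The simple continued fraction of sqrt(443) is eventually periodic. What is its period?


Run the CF algorithm for sqrt(443).
a_0 = floor(sqrt(443)) = 21; set m_0=0, q_0=1.
Recurrence: m' = q*a - m,  q' = (d - m'^2)/q,  a' = floor((a_0 + m')/q').
  step 1: m=21, q=2, a=21
  step 2: m=21, q=1, a=42
a_2 = 2*a_0 = 42, so the period closes here.
sqrt(443) = [21; 21, 42]
Period length = 2

2


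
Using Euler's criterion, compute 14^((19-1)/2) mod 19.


p = 19 is prime and the exponent is (p-1)/2 = 9, so by Euler's criterion 14^9 = (14/19) = +1 or -1 mod 19.
Compute by square-and-multiply:
  9 = 8 + 1 (binary 1001)
  Repeated squaring mod 19: 14^1 = 14, 14^2 = 6, 14^4 = 17, 14^8 = 4
  14^9 = 14^8 * 14^1 = 4 * 14 mod 19
    4 * 14 = 56 = 18 mod 19
  14^9 = 18 mod 19
Result 18 = p - 1 = -1 mod 19: 14 is a quadratic non-residue mod 19. As a residue in [0, p-1] the value is 18.
14^9 mod 19 = 18

18


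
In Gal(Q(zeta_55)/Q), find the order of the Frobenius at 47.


The Frobenius at p in Gal(Q(zeta_n)/Q) = (Z/nZ)* is the class of p, so its order is ord_55(47), the smallest k >= 1 with 47^k = 1 mod 55.
n = 55 = 5 * 11, phi(55) = 40; the order divides phi(n).
Divisors of 40: 1, 2, 4, 5, 8, 10, 20, 40
Repeated squaring mod 55: 47^1 = 47, 47^2 = 9, 47^4 = 26, 47^8 = 16, 47^16 = 36, 47^32 = 31
Test divisors in increasing order:
  k=1: 47^1 = 47 mod 55
  k=2: 47^2 = 9 mod 55
  k=4: 47^4 = 26 mod 55
  k=5: 47^5 = 26 * 47 = 12 mod 55
  k=8: 47^8 = 16 mod 55
  k=10: 47^10 = 16 * 9 = 34 mod 55
  k=20: 47^20 = 36 * 26 = 1 mod 55  <- first divisor giving 1
Order = 20

20


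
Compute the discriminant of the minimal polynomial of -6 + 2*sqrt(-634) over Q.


The element -6 + 2*sqrt(-634) has minimal polynomial:
x^2 + 12*x + 2572
Discriminant = (12)^2 - 4*(2572)
= 144 - 10288
= -10144

-10144


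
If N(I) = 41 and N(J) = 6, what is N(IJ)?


N(IJ) = N(I) * N(J)
= 41 * 6
= 246

246


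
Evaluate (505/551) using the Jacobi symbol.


Compute (505/551) via quadratic reciprocity:
  reciprocity: (505/551) -> +(551/505)
  reduce: (46/505)
  pull out 2: (2/505) = +1  (since 505 mod 8 = 1)
  reciprocity: (23/505) -> +(505/23)
  reduce: (22/23)
  pull out 2: (2/23) = +1  (since 23 mod 8 = 7)
  reciprocity: (11/23) -> -(23/11)
  reduce: (1/11)
  (1/11) = 1
Product of signs = -1

-1


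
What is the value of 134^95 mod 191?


p = 191 is prime and the exponent is (p-1)/2 = 95, so by Euler's criterion 134^95 = (134/191) = +1 or -1 mod 191.
Compute by square-and-multiply:
  95 = 64 + 16 + 8 + 4 + 2 + 1 (binary 1011111)
  Repeated squaring mod 191: 134^1 = 134, 134^2 = 2, 134^4 = 4, 134^8 = 16, 134^16 = 65, 134^32 = 23, 134^64 = 147
  134^95 = 134^64 * 134^16 * 134^8 * 134^4 * 134^2 * 134^1 = 147 * 65 * 16 * 4 * 2 * 134 mod 191
    147 * 65 = 9555 = 5 mod 191
    5 * 16 = 80 = 80 mod 191
    80 * 4 = 320 = 129 mod 191
    129 * 2 = 258 = 67 mod 191
    67 * 134 = 8978 = 1 mod 191
  134^95 = 1 mod 191
Result 1: 134 is a quadratic residue mod 191.
134^95 mod 191 = 1

1


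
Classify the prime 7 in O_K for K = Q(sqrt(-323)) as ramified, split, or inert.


K = Q(sqrt(-323)). Since d mod 4 = 1, disc(K) = -323.
Check p | disc: -323 mod 7 = 6.
p does not divide disc. Compute Legendre symbol (d/p):
6^((7-1)/2) mod 7 = -1
(d/p) = -1, so p is inert: (p) stays prime with e=1, f=2, g=1.
Therefore p is inert.

inert


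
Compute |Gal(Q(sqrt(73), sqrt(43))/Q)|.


The 2 square roots of distinct primes are multiplicatively independent over Q,
so [K:Q] = 2^2 and Gal(K/Q) is isomorphic to (Z/2Z)^2.
|Gal| = 2^2 = 4

4


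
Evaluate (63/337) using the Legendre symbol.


p = 337 is prime, so compute (63/337) with the reciprocity algorithm (Jacobi-symbol steps: pull out 2s via (2/n), flip via reciprocity, reduce):
  reciprocity: (63/337) -> +(337/63)
  reduce: (22/63)
  pull out 2: (2/63) = +1  (since 63 mod 8 = 7)
  reciprocity: (11/63) -> -(63/11)
  reduce: (8/11)
  pull out 2: (2/11) = -1  (since 11 mod 8 = 3)
  pull out 2: (2/11) = -1  (since 11 mod 8 = 3)
  pull out 2: (2/11) = -1  (since 11 mod 8 = 3)
  (1/11) = 1
Product of signs = 1
(63/337) = 1

1


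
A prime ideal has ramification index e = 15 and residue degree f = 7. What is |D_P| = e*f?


|D_P| = e * f
= 15 * 7
= 105

105


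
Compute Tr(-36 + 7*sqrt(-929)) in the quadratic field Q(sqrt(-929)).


Tr(a + b*sqrt(d)) = (a + b*sqrt(d)) + (a - b*sqrt(d)) = 2a
= 2 * (-36)
= -72

-72


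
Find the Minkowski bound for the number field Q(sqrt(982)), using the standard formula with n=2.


d = 982, d mod 4 = 2, so disc(K) = 4d = 3928; |disc(K)| = 3928
Real quadratic field, so n = 2, s = r2 = 0, r1 = 2
M = (n!/n^n) * (4/pi)^s * sqrt(|disc(K)|) = (2!/2^2) * (4/pi)^0 * sqrt(3928)
= 0.5 * 1.000000 * 62.673758
= 31.3369

31.3369


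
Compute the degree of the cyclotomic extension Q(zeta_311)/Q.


The degree equals Euler's totient phi(311).
311 = 311
phi(311) = 310

310


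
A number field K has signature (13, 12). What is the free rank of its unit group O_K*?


By Dirichlet's unit theorem:
rank = r1 + r2 - 1
= 13 + 12 - 1
= 24

24


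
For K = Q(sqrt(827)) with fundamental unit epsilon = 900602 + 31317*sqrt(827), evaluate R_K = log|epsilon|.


epsilon = 900602 + 31317*sqrt(827)
= 1.8012e+06
R = ln(1.8012e+06)
= 14.4040

14.4040


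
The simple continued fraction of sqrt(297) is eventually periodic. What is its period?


Run the CF algorithm for sqrt(297).
a_0 = floor(sqrt(297)) = 17; set m_0=0, q_0=1.
Recurrence: m' = q*a - m,  q' = (d - m'^2)/q,  a' = floor((a_0 + m')/q').
  step 1: m=17, q=8, a=4
  step 2: m=15, q=9, a=3
  step 3: m=12, q=17, a=1
  step 4: m=5, q=16, a=1
  step 5: m=11, q=11, a=2
  step 6: m=11, q=16, a=1
  step 7: m=5, q=17, a=1
  step 8: m=12, q=9, a=3
  step 9: m=15, q=8, a=4
  step 10: m=17, q=1, a=34
a_10 = 2*a_0 = 34, so the period closes here.
sqrt(297) = [17; 4, 3, 1, 1, 2, 1, 1, 3, 4, 34]
Period length = 10

10


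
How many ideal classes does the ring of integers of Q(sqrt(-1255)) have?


K = Q(sqrt(-1255)). d mod 4 = 1, so D = disc(K) = d = -1255
h(K) equals the number of primitive reduced positive-definite forms (a, b, c) = a*x^2 + b*x*y + c*y^2 with b^2 - 4ac = D,
where reduced means |b| <= a <= c, with b >= 0 whenever |b| = a or a = c, and primitive means gcd(a, b, c) = 1.
Reduced forces 3a^2 <= |D| = 1255, so 1 <= a <= 20; b must have the parity of D, and c = (b^2 - D)/(4a) must be an integer >= a.
Enumerate a = 1..20, b in [-a, a]:
  a=1: (1, 1, 314)  [1]
  a=2: (2, -1, 157), (2, 1, 157)  [2]
  a=3: none
  a=4: (4, -3, 79), (4, 3, 79)  [2]
  a=5: (5, 5, 64)  [1]
  a=6..7: none
  a=8: (8, -5, 40), (8, 5, 40)  [2]
  a=9: none
  a=10: (10, -5, 32), (10, 5, 32)  [2]
  a=11..15: none
  a=16: (16, -5, 20), (16, 5, 20)  [2]
  a=17..20: none
Total reduced forms: 1 + 2 + 2 + 1 + 2 + 2 + 2 = 12
h = 12

12


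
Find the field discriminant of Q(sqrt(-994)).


For K = Q(sqrt(d)) with d squarefree: disc(K) = d if d = 1 mod 4, and disc(K) = 4d if d = 2 or 3 mod 4.
Here d = -994, and d mod 4 = 2.
d = 2 mod 4, not 1 (O_K = Z[sqrt(d)]), so disc(K) = 4d = 4 * (-994) = -3976

-3976
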